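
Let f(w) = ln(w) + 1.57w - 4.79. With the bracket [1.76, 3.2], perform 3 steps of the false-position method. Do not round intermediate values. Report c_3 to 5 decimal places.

False-position update: c = (a·f(b) − b·f(a))/(f(b) − f(a)); replace the endpoint whose sign matches f(c).
f(1.760000) = -1.461486, f(3.200000) = 1.397151
step 1: c = 2.496204, f(c) = 0.043812 > 0 → new bracket [1.760000, 2.496204]
step 2: c = 2.474777, f(c) = 0.001550 > 0 → new bracket [1.760000, 2.474777]
step 3: c = 2.474020, f(c) = 0.000055 > 0 → new bracket [1.760000, 2.474020]

2.47402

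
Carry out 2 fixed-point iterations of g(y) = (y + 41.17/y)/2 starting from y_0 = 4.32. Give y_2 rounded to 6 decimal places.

6.435066

y_1 = g(4.320000) = 6.925046
y_2 = g(6.925046) = 6.435066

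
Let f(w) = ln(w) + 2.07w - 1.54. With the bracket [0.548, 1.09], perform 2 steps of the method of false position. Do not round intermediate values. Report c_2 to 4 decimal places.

0.8338

False-position update: c = (a·f(b) − b·f(a))/(f(b) − f(a)); replace the endpoint whose sign matches f(c).
f(0.548000) = -1.007120, f(1.090000) = 0.802478
step 1: c = 0.849647, f(c) = 0.055834 > 0 → new bracket [0.548000, 0.849647]
step 2: c = 0.833802, f(c) = 0.004211 > 0 → new bracket [0.548000, 0.833802]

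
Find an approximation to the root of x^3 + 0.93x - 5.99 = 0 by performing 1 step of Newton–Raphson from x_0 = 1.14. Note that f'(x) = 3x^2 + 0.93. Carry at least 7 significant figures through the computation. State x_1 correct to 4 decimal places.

1.8541

x_0 = 1.140000: f = -3.448256, f' = 4.828800 → x_1 = 1.140000 - (-3.448256)/(4.828800) = 1.854102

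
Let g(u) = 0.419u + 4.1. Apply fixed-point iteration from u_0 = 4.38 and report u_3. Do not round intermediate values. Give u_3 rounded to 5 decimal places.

u_1 = g(4.380000) = 5.935220
u_2 = g(5.935220) = 6.586857
u_3 = g(6.586857) = 6.859893

6.85989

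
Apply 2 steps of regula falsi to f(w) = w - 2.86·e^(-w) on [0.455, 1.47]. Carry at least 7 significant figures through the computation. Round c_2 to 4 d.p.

False-position update: c = (a·f(b) − b·f(a))/(f(b) − f(a)); replace the endpoint whose sign matches f(c).
f(0.455000) = -1.359521, f(1.470000) = 0.812413
step 1: c = 1.090339, f(c) = 0.129085 > 0 → new bracket [0.455000, 1.090339]
step 2: c = 1.035245, f(c) = 0.019546 > 0 → new bracket [0.455000, 1.035245]

1.0352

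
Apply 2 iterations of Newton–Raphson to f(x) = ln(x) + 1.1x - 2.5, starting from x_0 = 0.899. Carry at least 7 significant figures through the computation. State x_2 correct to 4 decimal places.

1.7575

f'(x) = 1/x + 1.1
x_0 = 0.899000: f = -1.617572, f' = 2.212347 → x_1 = 0.899000 - (-1.617572)/(2.212347) = 1.630157
x_1 = 1.630157: f = -0.218152, f' = 1.713438 → x_2 = 1.630157 - (-0.218152)/(1.713438) = 1.757475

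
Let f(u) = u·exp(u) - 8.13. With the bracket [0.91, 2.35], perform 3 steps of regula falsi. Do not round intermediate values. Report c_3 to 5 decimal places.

False-position update: c = (a·f(b) − b·f(a))/(f(b) − f(a)); replace the endpoint whose sign matches f(c).
f(0.910000) = -5.869266, f(2.350000) = 16.511089
step 1: c = 1.287641, f(c) = -3.463295 < 0 → new bracket [1.287641, 2.350000]
step 2: c = 1.471840, f(c) = -1.716830 < 0 → new bracket [1.471840, 2.350000]
step 3: c = 1.554551, f(c) = -0.772367 < 0 → new bracket [1.554551, 2.350000]

1.55455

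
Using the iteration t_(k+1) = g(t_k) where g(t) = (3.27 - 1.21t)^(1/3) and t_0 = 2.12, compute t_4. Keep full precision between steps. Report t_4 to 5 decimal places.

t_1 = g(2.120000) = 0.889929
t_2 = g(0.889929) = 1.299247
t_3 = g(1.299247) = 1.192994
t_4 = g(1.192994) = 1.222376

1.22238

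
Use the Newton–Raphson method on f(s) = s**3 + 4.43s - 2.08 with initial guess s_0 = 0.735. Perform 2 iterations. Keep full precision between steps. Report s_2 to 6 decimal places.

f'(s) = 3s**2 + 4.43
s_0 = 0.735000: f = 1.573115, f' = 6.050675 → s_1 = 0.735000 - (1.573115)/(6.050675) = 0.475010
s_1 = 0.475010: f = 0.131473, f' = 5.106903 → s_2 = 0.475010 - (0.131473)/(5.106903) = 0.449266

0.449266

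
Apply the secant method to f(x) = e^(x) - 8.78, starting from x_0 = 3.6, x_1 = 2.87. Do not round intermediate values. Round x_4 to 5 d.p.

f(x_0) = 27.818234, f(x_1) = 8.857018
x_2 = 2.870000 - (8.857018)·(2.870000 - 3.600000)/(8.857018 - (27.818234)) = 2.529008; f(x_2) = 3.761059
x_3 = 2.529008 - (3.761059)·(2.529008 - 2.870000)/(3.761059 - (8.857018)) = 2.277340; f(x_3) = 0.970706
x_4 = 2.277340 - (0.970706)·(2.277340 - 2.529008)/(0.970706 - (3.761059)) = 2.189790; f(x_4) = 0.153333

2.18979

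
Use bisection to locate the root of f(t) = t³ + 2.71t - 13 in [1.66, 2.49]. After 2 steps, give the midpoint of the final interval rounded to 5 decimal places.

f(1.660000) = -3.927104, f(2.490000) = 9.186149 (opposite signs)
step 1: m = 2.075000, f(m) = 1.557422 > 0 → root in [1.660000, 2.075000]
step 2: m = 1.867500, f(m) = -1.426064 < 0 → root in [1.867500, 2.075000]
Midpoint of [1.867500, 2.075000] = 1.971250

1.97125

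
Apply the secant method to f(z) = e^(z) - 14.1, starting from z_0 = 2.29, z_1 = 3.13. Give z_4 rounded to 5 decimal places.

Secant update: z_(k+1) = z_k − f(z_k)·(z_k − z_(k-1))/(f(z_k) − f(z_(k-1))).
f(z_0) = -4.225062, f(z_1) = 8.773980
z_2 = 3.130000 - (8.773980)·(3.130000 - 2.290000)/(8.773980 - (-4.225062)) = 2.563024; f(z_2) = -1.125004
z_3 = 2.563024 - (-1.125004)·(2.563024 - 3.130000)/(-1.125004 - (8.773980)) = 2.627460; f(z_3) = -0.261424
z_4 = 2.627460 - (-0.261424)·(2.627460 - 2.563024)/(-0.261424 - (-1.125004)) = 2.646966; f(z_4) = 0.011163

2.64697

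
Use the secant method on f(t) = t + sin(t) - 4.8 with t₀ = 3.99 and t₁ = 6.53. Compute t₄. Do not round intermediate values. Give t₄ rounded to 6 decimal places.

f(t_0) = -1.560228, f(t_1) = 1.974316
t_2 = 6.530000 - (1.974316)·(6.530000 - 3.990000)/(1.974316 - (-1.560228)) = 5.111214; f(t_2) = -0.610304
t_3 = 5.111214 - (-0.610304)·(5.111214 - 6.530000)/(-0.610304 - (1.974316)) = 5.446231; f(t_3) = -0.096377
t_4 = 5.446231 - (-0.096377)·(5.446231 - 5.111214)/(-0.096377 - (-0.610304)) = 5.509056; f(t_4) = 0.009962

5.509056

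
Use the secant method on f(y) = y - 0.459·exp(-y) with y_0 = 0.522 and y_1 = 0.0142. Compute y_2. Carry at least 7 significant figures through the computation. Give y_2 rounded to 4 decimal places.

0.3377

f(y_0) = 0.249660, f(y_1) = -0.438328
y_2 = 0.014200 - (-0.438328)·(0.014200 - 0.522000)/(-0.438328 - (0.249660)) = 0.337727; f(y_2) = 0.010281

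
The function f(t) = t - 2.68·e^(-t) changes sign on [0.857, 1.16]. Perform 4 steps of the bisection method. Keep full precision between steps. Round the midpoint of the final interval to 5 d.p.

0.99903

f(0.857000) = -0.280482, f(1.160000) = 0.319857 (opposite signs)
step 1: m = 1.008500, f(m) = 0.030928 > 0 → root in [0.857000, 1.008500]
step 2: m = 0.932750, f(m) = -0.121750 < 0 → root in [0.932750, 1.008500]
step 3: m = 0.970625, f(m) = -0.044683 < 0 → root in [0.970625, 1.008500]
step 4: m = 0.989562, f(m) = -0.006699 < 0 → root in [0.989562, 1.008500]
Midpoint of [0.989562, 1.008500] = 0.999031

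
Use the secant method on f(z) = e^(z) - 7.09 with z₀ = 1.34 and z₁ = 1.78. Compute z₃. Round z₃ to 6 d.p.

Secant update: z_(k+1) = z_k − f(z_k)·(z_k − z_(k-1))/(f(z_k) − f(z_(k-1))).
f(z_0) = -3.270956, f(z_1) = -1.160144
z_2 = 1.780000 - (-1.160144)·(1.780000 - 1.340000)/(-1.160144 - (-3.270956)) = 2.021833; f(z_2) = 0.462152
z_3 = 2.021833 - (0.462152)·(2.021833 - 1.780000)/(0.462152 - (-1.160144)) = 1.952940; f(z_3) = -0.040615

1.952940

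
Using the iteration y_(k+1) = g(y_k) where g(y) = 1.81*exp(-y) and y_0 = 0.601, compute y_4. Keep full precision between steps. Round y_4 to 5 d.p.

0.71751

y_1 = g(0.601000) = 0.992356
y_2 = g(0.992356) = 0.670971
y_3 = g(0.670971) = 0.925294
y_4 = g(0.925294) = 0.717511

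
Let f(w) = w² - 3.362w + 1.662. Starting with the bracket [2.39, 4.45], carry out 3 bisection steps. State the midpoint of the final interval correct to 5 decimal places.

2.77625

f(2.390000) = -0.661080, f(4.450000) = 6.503600 (opposite signs)
step 1: m = 3.420000, f(m) = 1.860360 > 0 → root in [2.390000, 3.420000]
step 2: m = 2.905000, f(m) = 0.334415 > 0 → root in [2.390000, 2.905000]
step 3: m = 2.647500, f(m) = -0.229639 < 0 → root in [2.647500, 2.905000]
Midpoint of [2.647500, 2.905000] = 2.776250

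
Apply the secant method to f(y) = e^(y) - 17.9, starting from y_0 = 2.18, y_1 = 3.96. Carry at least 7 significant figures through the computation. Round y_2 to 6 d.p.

f(y_0) = -9.053694, f(y_1) = 34.557326
y_2 = 3.960000 - (34.557326)·(3.960000 - 2.180000)/(34.557326 - (-9.053694)) = 2.549530; f(y_2) = -5.098916

2.549530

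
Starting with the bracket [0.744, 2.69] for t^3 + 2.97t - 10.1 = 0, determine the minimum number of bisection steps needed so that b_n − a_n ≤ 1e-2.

Initial width b − a = 2.69 − 0.744 = 1.946000.
After n steps the width is (b−a)/2^n; need (b−a)/2^n ≤ 1e-2.
So n ≥ log₂(1.946000/1e-2) = log₂(194.6000) ≈ 7.6044.
Hence n = 8.

8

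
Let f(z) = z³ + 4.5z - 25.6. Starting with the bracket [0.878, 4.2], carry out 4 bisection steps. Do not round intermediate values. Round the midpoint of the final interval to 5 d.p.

f(0.878000) = -20.972164, f(4.200000) = 67.388000 (opposite signs)
step 1: m = 2.539000, f(m) = 2.193217 > 0 → root in [0.878000, 2.539000]
step 2: m = 1.708500, f(m) = -12.924686 < 0 → root in [1.708500, 2.539000]
step 3: m = 2.123750, f(m) = -6.464346 < 0 → root in [2.123750, 2.539000]
step 4: m = 2.331375, f(m) = -2.437068 < 0 → root in [2.331375, 2.539000]
Midpoint of [2.331375, 2.539000] = 2.435188

2.43519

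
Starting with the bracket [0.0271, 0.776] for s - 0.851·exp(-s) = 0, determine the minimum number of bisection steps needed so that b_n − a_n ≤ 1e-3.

10

Initial width b − a = 0.776 − 0.0271 = 0.748900.
After n steps the width is (b−a)/2^n; need (b−a)/2^n ≤ 1e-3.
So n ≥ log₂(0.748900/1e-3) = log₂(748.9000) ≈ 9.5486.
Hence n = 10.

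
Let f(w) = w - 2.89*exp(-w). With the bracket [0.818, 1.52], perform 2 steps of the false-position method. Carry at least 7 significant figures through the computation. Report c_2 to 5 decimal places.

1.03228

False-position update: c = (a·f(b) − b·f(a))/(f(b) − f(a)); replace the endpoint whose sign matches f(c).
f(0.818000) = -0.457396, f(1.520000) = 0.887923
step 1: c = 1.056673, f(c) = 0.052080 > 0 → new bracket [0.818000, 1.056673]
step 2: c = 1.032276, f(c) = 0.002871 > 0 → new bracket [0.818000, 1.032276]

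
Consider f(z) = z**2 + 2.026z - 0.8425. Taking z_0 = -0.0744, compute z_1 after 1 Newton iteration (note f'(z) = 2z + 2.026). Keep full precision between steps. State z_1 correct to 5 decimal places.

0.45176

z_0 = -0.074400: f = -0.987699, f' = 1.877200 → z_1 = -0.074400 - (-0.987699)/(1.877200) = 0.451755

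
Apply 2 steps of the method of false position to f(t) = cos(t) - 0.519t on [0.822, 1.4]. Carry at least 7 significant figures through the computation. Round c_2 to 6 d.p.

1.014922

f(0.822000) = 0.254140, f(1.400000) = -0.556633
step 1: c = 1.003176, f(c) = 0.016978 > 0 → new bracket [1.003176, 1.400000]
step 2: c = 1.014922, f(c) = 0.000942 > 0 → new bracket [1.014922, 1.400000]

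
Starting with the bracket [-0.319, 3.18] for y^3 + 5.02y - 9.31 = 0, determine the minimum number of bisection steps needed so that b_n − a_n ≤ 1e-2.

Initial width b − a = 3.18 − -0.319 = 3.499000.
After n steps the width is (b−a)/2^n; need (b−a)/2^n ≤ 1e-2.
So n ≥ log₂(3.499000/1e-2) = log₂(349.9000) ≈ 8.4508.
Hence n = 9.

9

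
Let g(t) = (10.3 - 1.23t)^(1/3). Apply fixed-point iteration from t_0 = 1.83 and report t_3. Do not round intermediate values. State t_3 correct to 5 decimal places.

t_1 = g(1.830000) = 2.004083
t_2 = g(2.004083) = 1.986152
t_3 = g(1.986152) = 1.988014

1.98801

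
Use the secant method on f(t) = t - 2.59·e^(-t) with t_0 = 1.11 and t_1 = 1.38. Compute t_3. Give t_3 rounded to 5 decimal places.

Secant update: t_(k+1) = t_k − f(t_k)·(t_k − t_(k-1))/(f(t_k) − f(t_(k-1))).
f(t_0) = 0.256442, f(t_1) = 0.728412
t_2 = 1.380000 - (0.728412)·(1.380000 - 1.110000)/(0.728412 - (0.256442)) = 0.963297; f(t_2) = -0.025132
t_3 = 0.963297 - (-0.025132)·(0.963297 - 1.380000)/(-0.025132 - (0.728412)) = 0.977194; f(t_3) = 0.002408

0.97719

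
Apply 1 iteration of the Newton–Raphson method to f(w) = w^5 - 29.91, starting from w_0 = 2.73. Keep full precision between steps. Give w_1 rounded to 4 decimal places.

Newton update: w ← w − f(w)/f'(w).
f'(w) = 5w^4
w_0 = 2.730000: f = 121.729811, f' = 277.728592 → w_1 = 2.730000 - (121.729811)/(277.728592) = 2.291695

2.2917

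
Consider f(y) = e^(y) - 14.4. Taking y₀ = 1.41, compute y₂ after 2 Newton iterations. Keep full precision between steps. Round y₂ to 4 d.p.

f'(y) = e^(y)
y_0 = 1.410000: f = -10.304045, f' = 4.095955 → y_1 = 1.410000 - (-10.304045)/(4.095955) = 3.925663
y_1 = 3.925663: f = 36.286686, f' = 50.686686 → y_2 = 3.925663 - (36.286686)/(50.686686) = 3.209762

3.2098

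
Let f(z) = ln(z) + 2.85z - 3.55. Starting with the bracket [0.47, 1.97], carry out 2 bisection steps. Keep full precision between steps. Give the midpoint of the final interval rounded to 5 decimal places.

f(0.470000) = -2.965523, f(1.970000) = 2.742534 (opposite signs)
step 1: m = 1.220000, f(m) = 0.125851 > 0 → root in [0.470000, 1.220000]
step 2: m = 0.845000, f(m) = -1.310169 < 0 → root in [0.845000, 1.220000]
Midpoint of [0.845000, 1.220000] = 1.032500

1.03250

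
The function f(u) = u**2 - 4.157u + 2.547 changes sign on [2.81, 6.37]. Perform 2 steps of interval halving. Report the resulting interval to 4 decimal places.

[2.8100, 3.7000]

f(2.810000) = -1.238070, f(6.370000) = 16.643810 (opposite signs)
step 1: m = 4.590000, f(m) = 4.534470 > 0 → root in [2.810000, 4.590000]
step 2: m = 3.700000, f(m) = 0.856100 > 0 → root in [2.810000, 3.700000]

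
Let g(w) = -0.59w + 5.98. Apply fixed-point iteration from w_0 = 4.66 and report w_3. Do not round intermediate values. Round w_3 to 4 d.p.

3.5764

w_1 = g(4.660000) = 3.230600
w_2 = g(3.230600) = 4.073946
w_3 = g(4.073946) = 3.576372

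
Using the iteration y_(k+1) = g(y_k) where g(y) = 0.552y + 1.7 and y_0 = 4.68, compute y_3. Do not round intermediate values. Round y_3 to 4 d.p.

3.9436

y_1 = g(4.680000) = 4.283360
y_2 = g(4.283360) = 4.064415
y_3 = g(4.064415) = 3.943557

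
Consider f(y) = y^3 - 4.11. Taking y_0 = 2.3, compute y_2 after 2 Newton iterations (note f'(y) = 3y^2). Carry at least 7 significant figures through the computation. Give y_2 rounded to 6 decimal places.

y_0 = 2.300000: f = 8.057000, f' = 15.870000 → y_1 = 2.300000 - (8.057000)/(15.870000) = 1.792313
y_1 = 1.792313: f = 1.647597, f' = 9.637153 → y_2 = 1.792313 - (1.647597)/(9.637153) = 1.621350

1.621350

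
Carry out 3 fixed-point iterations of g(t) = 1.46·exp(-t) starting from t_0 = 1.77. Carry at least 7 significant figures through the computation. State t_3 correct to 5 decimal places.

0.46762

t_1 = g(1.770000) = 0.248686
t_2 = g(0.248686) = 1.138544
t_3 = g(1.138544) = 0.467616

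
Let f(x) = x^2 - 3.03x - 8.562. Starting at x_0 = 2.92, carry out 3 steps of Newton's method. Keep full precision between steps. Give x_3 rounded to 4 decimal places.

4.8145

f'(x) = 2x - 3.03
x_0 = 2.920000: f = -8.883200, f' = 2.810000 → x_1 = 2.920000 - (-8.883200)/(2.810000) = 6.081281
x_1 = 6.081281: f = 9.993698, f' = 9.132562 → x_2 = 6.081281 - (9.993698)/(9.132562) = 4.986988
x_2 = 4.986988: f = 1.197477, f' = 6.943976 → x_3 = 4.986988 - (1.197477)/(6.943976) = 4.814540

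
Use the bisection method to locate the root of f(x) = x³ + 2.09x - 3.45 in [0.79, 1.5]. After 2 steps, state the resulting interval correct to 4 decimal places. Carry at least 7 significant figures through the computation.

[0.9675, 1.1450]

f(0.790000) = -1.305861, f(1.500000) = 3.060000 (opposite signs)
step 1: m = 1.145000, f(m) = 0.444174 > 0 → root in [0.790000, 1.145000]
step 2: m = 0.967500, f(m) = -0.522291 < 0 → root in [0.967500, 1.145000]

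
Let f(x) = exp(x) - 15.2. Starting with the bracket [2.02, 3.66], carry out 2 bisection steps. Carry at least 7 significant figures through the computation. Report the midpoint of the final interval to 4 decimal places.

2.6350

f(2.020000) = -7.661675, f(3.660000) = 23.661343 (opposite signs)
step 1: m = 2.840000, f(m) = 1.915766 > 0 → root in [2.020000, 2.840000]
step 2: m = 2.430000, f(m) = -3.841118 < 0 → root in [2.430000, 2.840000]
Midpoint of [2.430000, 2.840000] = 2.635000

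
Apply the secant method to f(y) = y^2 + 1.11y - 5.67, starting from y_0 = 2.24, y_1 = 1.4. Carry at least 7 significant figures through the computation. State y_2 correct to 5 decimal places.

1.85389

Secant update: y_(k+1) = y_k − f(y_k)·(y_k − y_(k-1))/(f(y_k) − f(y_(k-1))).
f(y_0) = 1.834000, f(y_1) = -2.156000
y_2 = 1.400000 - (-2.156000)·(1.400000 - 2.240000)/(-2.156000 - (1.834000)) = 1.853895; f(y_2) = -0.175251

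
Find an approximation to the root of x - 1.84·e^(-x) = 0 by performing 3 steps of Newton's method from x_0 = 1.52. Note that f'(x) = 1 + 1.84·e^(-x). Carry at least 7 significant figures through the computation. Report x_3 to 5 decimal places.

x_0 = 1.520000: f = 1.117570, f' = 1.402430 → x_1 = 1.520000 - (1.117570)/(1.402430) = 0.723119
x_1 = 0.723119: f = -0.169717, f' = 1.892835 → x_2 = 0.723119 - (-0.169717)/(1.892835) = 0.812781
x_2 = 0.812781: f = -0.003484, f' = 1.816265 → x_3 = 0.812781 - (-0.003484)/(1.816265) = 0.814700

0.81470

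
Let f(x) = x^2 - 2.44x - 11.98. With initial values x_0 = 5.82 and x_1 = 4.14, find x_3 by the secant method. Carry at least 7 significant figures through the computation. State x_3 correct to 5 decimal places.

4.90064

f(x_0) = 7.691600, f(x_1) = -4.942000
x_2 = 4.140000 - (-4.942000)·(4.140000 - 5.820000)/(-4.942000 - (7.691600)) = 4.797181; f(x_2) = -0.672177
x_3 = 4.797181 - (-0.672177)·(4.797181 - 4.140000)/(-0.672177 - (-4.942000)) = 4.900638; f(x_3) = 0.078693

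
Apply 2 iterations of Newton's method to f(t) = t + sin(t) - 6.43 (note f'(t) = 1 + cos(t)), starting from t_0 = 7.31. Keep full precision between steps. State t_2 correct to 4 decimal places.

6.3571

t_0 = 7.310000: f = 1.735655, f' = 1.517547 → t_1 = 7.310000 - (1.735655)/(1.517547) = 6.166276
t_1 = 6.166276: f = -0.380367, f' = 1.993174 → t_2 = 6.166276 - (-0.380367)/(1.993174) = 6.357111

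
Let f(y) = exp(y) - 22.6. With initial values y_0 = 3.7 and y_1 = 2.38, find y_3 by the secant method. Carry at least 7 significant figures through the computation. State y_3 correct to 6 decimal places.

3.209935

f(y_0) = 17.847304, f(y_1) = -11.795097
y_2 = 2.380000 - (-11.795097)·(2.380000 - 3.700000)/(-11.795097 - (17.847304)) = 2.905245; f(y_2) = -4.330278
y_3 = 2.905245 - (-4.330278)·(2.905245 - 2.380000)/(-4.330278 - (-11.795097)) = 3.209935; f(y_3) = 2.177485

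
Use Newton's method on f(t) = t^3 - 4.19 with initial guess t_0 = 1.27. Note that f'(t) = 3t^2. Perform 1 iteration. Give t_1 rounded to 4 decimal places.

t_0 = 1.270000: f = -2.141617, f' = 4.838700 → t_1 = 1.270000 - (-2.141617)/(4.838700) = 1.712602

1.7126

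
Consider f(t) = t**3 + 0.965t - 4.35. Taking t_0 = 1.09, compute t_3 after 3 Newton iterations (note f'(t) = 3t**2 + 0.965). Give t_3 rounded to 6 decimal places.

t_0 = 1.090000: f = -2.003121, f' = 4.529300 → t_1 = 1.090000 - (-2.003121)/(4.529300) = 1.532258
t_1 = 1.532258: f = 0.726090, f' = 8.008447 → t_2 = 1.532258 - (0.726090)/(8.008447) = 1.441593
t_2 = 1.441593: f = 0.037041, f' = 7.199570 → t_3 = 1.441593 - (0.037041)/(7.199570) = 1.436448

1.436448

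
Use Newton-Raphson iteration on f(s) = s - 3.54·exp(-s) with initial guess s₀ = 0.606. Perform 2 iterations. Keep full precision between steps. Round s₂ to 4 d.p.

1.1347

f'(s) = 1 + 3.54·exp(-s)
s_0 = 0.606000: f = -1.325171, f' = 2.931171 → s_1 = 0.606000 - (-1.325171)/(2.931171) = 1.058096
s_1 = 1.058096: f = -0.170695, f' = 2.228791 → s_2 = 1.058096 - (-0.170695)/(2.228791) = 1.134682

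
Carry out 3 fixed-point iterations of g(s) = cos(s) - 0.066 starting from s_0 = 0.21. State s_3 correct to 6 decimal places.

s_1 = g(0.210000) = 0.912031
s_2 = g(0.912031) = 0.546141
s_3 = g(0.546141) = 0.788535

0.788535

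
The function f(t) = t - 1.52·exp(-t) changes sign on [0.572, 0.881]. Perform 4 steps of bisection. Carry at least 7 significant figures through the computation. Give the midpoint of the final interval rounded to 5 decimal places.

0.73616

f(0.572000) = -0.285881, f(0.881000) = 0.251160 (opposite signs)
step 1: m = 0.726500, f(m) = -0.008570 < 0 → root in [0.726500, 0.881000]
step 2: m = 0.803750, f(m) = 0.123326 > 0 → root in [0.726500, 0.803750]
step 3: m = 0.765125, f(m) = 0.057906 > 0 → root in [0.726500, 0.765125]
step 4: m = 0.745812, f(m) = 0.024802 > 0 → root in [0.726500, 0.745812]
Midpoint of [0.726500, 0.745812] = 0.736156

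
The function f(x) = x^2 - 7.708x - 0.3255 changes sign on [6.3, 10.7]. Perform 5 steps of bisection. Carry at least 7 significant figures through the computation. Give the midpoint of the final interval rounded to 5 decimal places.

7.74375

f(6.300000) = -9.195900, f(10.700000) = 31.688900 (opposite signs)
step 1: m = 8.500000, f(m) = 6.406500 > 0 → root in [6.300000, 8.500000]
step 2: m = 7.400000, f(m) = -2.604700 < 0 → root in [7.400000, 8.500000]
step 3: m = 7.950000, f(m) = 1.598400 > 0 → root in [7.400000, 7.950000]
step 4: m = 7.675000, f(m) = -0.578775 < 0 → root in [7.675000, 7.950000]
step 5: m = 7.812500, f(m) = 0.490906 > 0 → root in [7.675000, 7.812500]
Midpoint of [7.675000, 7.812500] = 7.743750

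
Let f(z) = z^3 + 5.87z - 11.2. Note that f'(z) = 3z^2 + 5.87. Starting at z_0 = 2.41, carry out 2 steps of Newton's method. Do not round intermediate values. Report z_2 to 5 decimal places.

z_0 = 2.410000: f = 16.944221, f' = 23.294300 → z_1 = 2.410000 - (16.944221)/(23.294300) = 1.682602
z_1 = 1.682602: f = 3.440575, f' = 14.363451 → z_2 = 1.682602 - (3.440575)/(14.363451) = 1.443065

1.44307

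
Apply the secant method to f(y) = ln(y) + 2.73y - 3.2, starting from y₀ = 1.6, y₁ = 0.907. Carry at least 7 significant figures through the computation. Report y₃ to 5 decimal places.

1.12831

f(y_0) = 1.638004, f(y_1) = -0.821503
y_2 = 0.907000 - (-0.821503)·(0.907000 - 1.600000)/(-0.821503 - (1.638004)) = 1.138470; f(y_2) = 0.037708
y_3 = 1.138470 - (0.037708)·(1.138470 - 0.907000)/(0.037708 - (-0.821503)) = 1.128311; f(y_3) = 0.001012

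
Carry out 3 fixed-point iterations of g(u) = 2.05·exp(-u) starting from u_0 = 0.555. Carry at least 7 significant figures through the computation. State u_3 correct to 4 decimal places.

u_1 = g(0.555000) = 1.176848
u_2 = g(1.176848) = 0.631910
u_3 = g(0.631910) = 1.089730

1.0897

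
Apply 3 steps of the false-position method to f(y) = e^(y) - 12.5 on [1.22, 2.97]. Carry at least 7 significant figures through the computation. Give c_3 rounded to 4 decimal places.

2.5116

False-position update: c = (a·f(b) − b·f(a))/(f(b) − f(a)); replace the endpoint whose sign matches f(c).
f(1.220000) = -9.112812, f(2.970000) = 6.991920
step 1: c = 2.210232, f(c) = -3.382168 < 0 → new bracket [2.210232, 2.970000]
step 2: c = 2.457932, f(c) = -0.819367 < 0 → new bracket [2.457932, 2.970000]
step 3: c = 2.511646, f(c) = -0.174803 < 0 → new bracket [2.511646, 2.970000]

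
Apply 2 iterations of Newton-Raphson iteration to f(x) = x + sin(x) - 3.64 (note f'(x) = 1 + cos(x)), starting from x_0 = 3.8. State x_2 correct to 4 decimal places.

x_0 = 3.800000: f = -0.451858, f' = 0.209032 → x_1 = 3.800000 - (-0.451858)/(0.209032) = 5.961666
x_1 = 5.961666: f = 2.005657, f' = 1.948756 → x_2 = 5.961666 - (2.005657)/(1.948756) = 4.932467

4.9325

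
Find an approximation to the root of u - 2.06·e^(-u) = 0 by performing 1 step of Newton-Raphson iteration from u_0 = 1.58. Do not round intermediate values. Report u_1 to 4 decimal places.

f'(u) = 1 + 2.06·e^(-u)
u_0 = 1.580000: f = 1.155691, f' = 1.424309 → u_1 = 1.580000 - (1.155691)/(1.424309) = 0.768595

0.7686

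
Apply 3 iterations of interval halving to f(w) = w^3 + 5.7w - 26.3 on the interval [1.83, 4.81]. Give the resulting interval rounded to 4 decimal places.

f(1.830000) = -9.740513, f(4.810000) = 112.401641 (opposite signs)
step 1: m = 3.320000, f(m) = 29.218368 > 0 → root in [1.830000, 3.320000]
step 2: m = 2.575000, f(m) = 5.451359 > 0 → root in [1.830000, 2.575000]
step 3: m = 2.202500, f(m) = -3.061409 < 0 → root in [2.202500, 2.575000]

[2.2025, 2.5750]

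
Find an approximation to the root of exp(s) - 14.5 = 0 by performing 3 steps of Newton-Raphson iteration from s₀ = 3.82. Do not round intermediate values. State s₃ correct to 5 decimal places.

2.67831

f'(s) = exp(s)
s_0 = 3.820000: f = 31.104208, f' = 45.604208 → s_1 = 3.820000 - (31.104208)/(45.604208) = 3.137953
s_1 = 3.137953: f = 8.556624, f' = 23.056624 → s_2 = 3.137953 - (8.556624)/(23.056624) = 2.766840
s_2 = 2.766840: f = 1.408278, f' = 15.908278 → s_3 = 2.766840 - (1.408278)/(15.908278) = 2.678315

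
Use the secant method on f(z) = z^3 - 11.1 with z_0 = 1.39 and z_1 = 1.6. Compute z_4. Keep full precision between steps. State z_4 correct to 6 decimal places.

2.210020

Secant update: z_(k+1) = z_k − f(z_k)·(z_k − z_(k-1))/(f(z_k) − f(z_(k-1))).
f(z_0) = -8.414381, f(z_1) = -7.004000
z_2 = 1.600000 - (-7.004000)·(1.600000 - 1.390000)/(-7.004000 - (-8.414381)) = 2.642867; f(z_2) = 7.359758
z_3 = 2.642867 - (7.359758)·(2.642867 - 1.600000)/(7.359758 - (-7.004000)) = 2.108519; f(z_3) = -1.725838
z_4 = 2.108519 - (-1.725838)·(2.108519 - 2.642867)/(-1.725838 - (7.359758)) = 2.210020; f(z_4) = -0.305846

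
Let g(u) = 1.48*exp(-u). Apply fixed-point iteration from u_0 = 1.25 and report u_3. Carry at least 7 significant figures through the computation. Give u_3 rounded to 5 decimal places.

0.56187

u_1 = g(1.250000) = 0.424027
u_2 = g(0.424027) = 0.968521
u_3 = g(0.968521) = 0.561873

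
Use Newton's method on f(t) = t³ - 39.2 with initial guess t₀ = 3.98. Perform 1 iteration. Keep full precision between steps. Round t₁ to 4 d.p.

f'(t) = 3t²
t_0 = 3.980000: f = 23.844792, f' = 47.521200 → t_1 = 3.980000 - (23.844792)/(47.521200) = 3.478228

3.4782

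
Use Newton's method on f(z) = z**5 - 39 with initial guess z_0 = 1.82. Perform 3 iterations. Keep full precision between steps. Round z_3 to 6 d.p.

2.080758

f'(z) = 5z**4
z_0 = 1.820000: f = -19.030971, f' = 54.859969 → z_1 = 1.820000 - (-19.030971)/(54.859969) = 2.166901
z_1 = 2.166901: f = 8.774399, f' = 110.236696 → z_2 = 2.166901 - (8.774399)/(110.236696) = 2.087305
z_2 = 2.087305: f = 0.621367, f' = 94.910349 → z_3 = 2.087305 - (0.621367)/(94.910349) = 2.080758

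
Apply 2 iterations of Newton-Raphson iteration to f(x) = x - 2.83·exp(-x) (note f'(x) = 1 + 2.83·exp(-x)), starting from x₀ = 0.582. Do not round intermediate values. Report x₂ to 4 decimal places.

Newton update: x ← x − f(x)/f'(x).
x_0 = 0.582000: f = -0.999347, f' = 2.581347 → x_1 = 0.582000 - (-0.999347)/(2.581347) = 0.969142
x_1 = 0.969142: f = -0.104585, f' = 2.073726 → x_2 = 0.969142 - (-0.104585)/(2.073726) = 1.019575

1.0196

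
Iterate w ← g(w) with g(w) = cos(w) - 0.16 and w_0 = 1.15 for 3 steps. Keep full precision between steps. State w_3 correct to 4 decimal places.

0.5300

w_1 = g(1.150000) = 0.248487
w_2 = g(0.248487) = 0.809286
w_3 = g(0.809286) = 0.530016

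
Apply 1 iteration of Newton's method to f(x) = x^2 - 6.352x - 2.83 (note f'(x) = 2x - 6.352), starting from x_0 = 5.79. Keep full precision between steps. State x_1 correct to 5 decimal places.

Newton update: x ← x − f(x)/f'(x).
x_0 = 5.790000: f = -6.083980, f' = 5.228000 → x_1 = 5.790000 - (-6.083980)/(5.228000) = 6.953730

6.95373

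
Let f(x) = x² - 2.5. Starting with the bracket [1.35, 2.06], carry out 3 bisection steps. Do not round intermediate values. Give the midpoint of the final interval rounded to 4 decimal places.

1.5719

f(1.350000) = -0.677500, f(2.060000) = 1.743600 (opposite signs)
step 1: m = 1.705000, f(m) = 0.407025 > 0 → root in [1.350000, 1.705000]
step 2: m = 1.527500, f(m) = -0.166744 < 0 → root in [1.527500, 1.705000]
step 3: m = 1.616250, f(m) = 0.112264 > 0 → root in [1.527500, 1.616250]
Midpoint of [1.527500, 1.616250] = 1.571875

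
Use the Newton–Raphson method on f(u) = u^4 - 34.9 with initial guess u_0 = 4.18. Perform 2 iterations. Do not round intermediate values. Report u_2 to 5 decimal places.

Newton update: u ← u − f(u)/f'(u).
f'(u) = 4u^3
u_0 = 4.180000: f = 270.384762, f' = 292.138528 → u_1 = 4.180000 - (270.384762)/(292.138528) = 3.254464
u_1 = 3.254464: f = 77.280616, f' = 137.879073 → u_2 = 3.254464 - (77.280616)/(137.879073) = 2.693968

2.69397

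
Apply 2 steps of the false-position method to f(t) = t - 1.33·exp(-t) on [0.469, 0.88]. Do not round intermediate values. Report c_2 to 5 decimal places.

0.67666

False-position update: c = (a·f(b) − b·f(a))/(f(b) − f(a)); replace the endpoint whose sign matches f(c).
f(0.469000) = -0.363085, f(0.880000) = 0.328339
step 1: c = 0.684827, f(c) = 0.014271 > 0 → new bracket [0.469000, 0.684827]
step 2: c = 0.676665, f(c) = 0.000613 > 0 → new bracket [0.469000, 0.676665]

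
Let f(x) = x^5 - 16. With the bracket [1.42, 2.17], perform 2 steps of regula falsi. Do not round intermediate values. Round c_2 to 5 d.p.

1.68401

f(1.420000) = -10.226466, f(2.170000) = 32.117014
step 1: c = 1.601134, f(c) = -5.477024 < 0 → new bracket [1.601134, 2.170000]
step 2: c = 1.684011, f(c) = -2.456679 < 0 → new bracket [1.684011, 2.170000]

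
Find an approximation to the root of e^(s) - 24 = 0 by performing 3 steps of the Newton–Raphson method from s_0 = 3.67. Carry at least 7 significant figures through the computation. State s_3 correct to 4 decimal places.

f'(s) = e^(s)
s_0 = 3.670000: f = 15.251906, f' = 39.251906 → s_1 = 3.670000 - (15.251906)/(39.251906) = 3.281435
s_1 = 3.281435: f = 2.613944, f' = 26.613944 → s_2 = 3.281435 - (2.613944)/(26.613944) = 3.183218
s_2 = 3.183218: f = 0.124266, f' = 24.124266 → s_3 = 3.183218 - (0.124266)/(24.124266) = 3.178067

3.1781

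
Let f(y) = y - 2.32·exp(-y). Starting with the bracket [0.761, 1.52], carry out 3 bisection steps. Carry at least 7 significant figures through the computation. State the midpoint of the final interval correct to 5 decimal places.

f(0.761000) = -0.322902, f(1.520000) = 1.012588 (opposite signs)
step 1: m = 1.140500, f(m) = 0.398891 > 0 → root in [0.761000, 1.140500]
step 2: m = 0.950750, f(m) = 0.054184 > 0 → root in [0.761000, 0.950750]
step 3: m = 0.855875, f(m) = -0.129919 < 0 → root in [0.855875, 0.950750]
Midpoint of [0.855875, 0.950750] = 0.903312

0.90331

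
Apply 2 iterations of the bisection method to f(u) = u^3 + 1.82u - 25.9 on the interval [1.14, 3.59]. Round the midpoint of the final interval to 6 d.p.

2.671250

f(1.140000) = -22.343656, f(3.590000) = 26.902079 (opposite signs)
step 1: m = 2.365000, f(m) = -8.367723 < 0 → root in [2.365000, 3.590000]
step 2: m = 2.977500, f(m) = 5.916095 > 0 → root in [2.365000, 2.977500]
Midpoint of [2.365000, 2.977500] = 2.671250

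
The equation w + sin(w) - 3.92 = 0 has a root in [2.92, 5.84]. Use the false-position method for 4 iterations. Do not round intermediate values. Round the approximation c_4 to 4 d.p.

False-position update: c = (a·f(b) − b·f(a))/(f(b) − f(a)); replace the endpoint whose sign matches f(c).
f(2.920000) = -0.780216, f(5.840000) = 1.491181
step 1: c = 3.923009, f(c) = -0.701277 < 0 → new bracket [3.923009, 5.840000]
step 2: c = 4.536175, f(c) = -0.368339 < 0 → new bracket [4.536175, 5.840000]
step 3: c = 4.794441, f(c) = -0.122195 < 0 → new bracket [4.794441, 5.840000]
step 4: c = 4.873630, f(c) = -0.033399 < 0 → new bracket [4.873630, 5.840000]

4.8736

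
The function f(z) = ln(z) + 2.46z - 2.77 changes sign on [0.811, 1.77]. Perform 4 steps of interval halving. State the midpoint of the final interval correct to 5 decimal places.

f(0.811000) = -0.984427, f(1.770000) = 2.155180 (opposite signs)
step 1: m = 1.290500, f(m) = 0.659660 > 0 → root in [0.811000, 1.290500]
step 2: m = 1.050750, f(m) = -0.135651 < 0 → root in [1.050750, 1.290500]
step 3: m = 1.170625, f(m) = 0.267275 > 0 → root in [1.050750, 1.170625]
step 4: m = 1.110688, f(m) = 0.067270 > 0 → root in [1.050750, 1.110688]
Midpoint of [1.050750, 1.110688] = 1.080719

1.08072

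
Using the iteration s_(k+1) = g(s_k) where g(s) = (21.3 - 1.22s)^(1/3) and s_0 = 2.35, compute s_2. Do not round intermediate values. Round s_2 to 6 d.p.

2.624486

s_1 = g(2.350000) = 2.641590
s_2 = g(2.641590) = 2.624486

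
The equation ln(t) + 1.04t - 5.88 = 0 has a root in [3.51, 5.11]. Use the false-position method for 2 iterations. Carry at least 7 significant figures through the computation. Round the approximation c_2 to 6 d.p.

4.260509

f(3.510000) = -0.973984, f(5.110000) = 1.065599
step 1: c = 4.274065, f(c) = 0.017593 > 0 → new bracket [3.510000, 4.274065]
step 2: c = 4.260509, f(c) = 0.000318 > 0 → new bracket [3.510000, 4.260509]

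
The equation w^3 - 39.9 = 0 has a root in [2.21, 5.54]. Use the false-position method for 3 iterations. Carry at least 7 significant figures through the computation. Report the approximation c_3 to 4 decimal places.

3.2949

False-position update: c = (a·f(b) − b·f(a))/(f(b) − f(a)); replace the endpoint whose sign matches f(c).
f(2.210000) = -29.106139, f(5.540000) = 130.131464
step 1: c = 2.818672, f(c) = -17.505904 < 0 → new bracket [2.818672, 5.540000]
step 2: c = 3.141350, f(c) = -8.900917 < 0 → new bracket [3.141350, 5.540000]
step 3: c = 3.294912, f(c) = -4.128957 < 0 → new bracket [3.294912, 5.540000]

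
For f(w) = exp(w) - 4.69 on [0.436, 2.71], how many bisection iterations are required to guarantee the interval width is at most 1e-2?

Initial width b − a = 2.71 − 0.436 = 2.274000.
After n steps the width is (b−a)/2^n; need (b−a)/2^n ≤ 1e-2.
So n ≥ log₂(2.274000/1e-2) = log₂(227.4000) ≈ 7.8291.
Hence n = 8.

8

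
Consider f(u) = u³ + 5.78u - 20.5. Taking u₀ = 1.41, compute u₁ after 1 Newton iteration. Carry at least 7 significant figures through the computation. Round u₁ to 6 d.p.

2.222903

f'(u) = 3u² + 5.78
u_0 = 1.410000: f = -9.546979, f' = 11.744300 → u_1 = 1.410000 - (-9.546979)/(11.744300) = 2.222903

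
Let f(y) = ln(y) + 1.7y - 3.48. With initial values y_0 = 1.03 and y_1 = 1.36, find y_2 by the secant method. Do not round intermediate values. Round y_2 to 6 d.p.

f(y_0) = -1.699441, f(y_1) = -0.860515
y_2 = 1.360000 - (-0.860515)·(1.360000 - 1.030000)/(-0.860515 - (-1.699441)) = 1.698492; f(y_2) = -0.062822

1.698492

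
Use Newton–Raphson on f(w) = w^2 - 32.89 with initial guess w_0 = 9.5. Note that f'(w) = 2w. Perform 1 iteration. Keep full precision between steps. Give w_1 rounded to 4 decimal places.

6.4811

Newton update: w ← w − f(w)/f'(w).
w_0 = 9.500000: f = 57.360000, f' = 19.000000 → w_1 = 9.500000 - (57.360000)/(19.000000) = 6.481053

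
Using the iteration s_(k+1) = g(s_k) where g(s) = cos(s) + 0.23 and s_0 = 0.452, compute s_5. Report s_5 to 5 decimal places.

0.96044

s_1 = g(0.452000) = 1.129575
s_2 = g(1.129575) = 0.657044
s_3 = g(0.657044) = 1.021801
s_4 = g(1.021801) = 0.751830
s_5 = g(0.751830) = 0.960440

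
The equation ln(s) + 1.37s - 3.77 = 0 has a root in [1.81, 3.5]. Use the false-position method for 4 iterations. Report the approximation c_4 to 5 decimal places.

2.18223

f(1.810000) = -0.696973, f(3.500000) = 2.277763
step 1: c = 2.205963, f(c) = 0.043333 > 0 → new bracket [1.810000, 2.205963]
step 2: c = 2.182786, f(c) = 0.001018 > 0 → new bracket [1.810000, 2.182786]
step 3: c = 2.182242, f(c) = 0.000024 > 0 → new bracket [1.810000, 2.182242]
step 4: c = 2.182229, f(c) = 0.000001 > 0 → new bracket [1.810000, 2.182229]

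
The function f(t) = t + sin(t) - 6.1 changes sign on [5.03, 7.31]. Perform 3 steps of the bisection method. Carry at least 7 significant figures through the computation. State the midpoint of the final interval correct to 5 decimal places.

f(5.030000) = -2.019984, f(7.310000) = 2.065655 (opposite signs)
step 1: m = 6.170000, f(m) = -0.042944 < 0 → root in [6.170000, 7.310000]
step 2: m = 6.740000, f(m) = 1.081092 > 0 → root in [6.170000, 6.740000]
step 3: m = 6.455000, f(m) = 0.525971 > 0 → root in [6.170000, 6.455000]
Midpoint of [6.170000, 6.455000] = 6.312500

6.31250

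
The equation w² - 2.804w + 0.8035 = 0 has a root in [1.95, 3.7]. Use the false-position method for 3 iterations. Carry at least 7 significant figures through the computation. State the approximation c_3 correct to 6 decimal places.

2.447347

f(1.950000) = -0.861800, f(3.700000) = 4.118700
step 1: c = 2.252811, f(c) = -0.438225 < 0 → new bracket [2.252811, 3.700000]
step 2: c = 2.391982, f(c) = -0.182039 < 0 → new bracket [2.391982, 3.700000]
step 3: c = 2.447347, f(c) = -0.069353 < 0 → new bracket [2.447347, 3.700000]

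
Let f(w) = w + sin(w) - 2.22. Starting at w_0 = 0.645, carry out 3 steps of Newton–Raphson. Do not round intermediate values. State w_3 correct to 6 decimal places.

1.266069

f'(w) = 1 + cos(w)
w_0 = 0.645000: f = -0.973802, f' = 1.799100 → w_1 = 0.645000 - (-0.973802)/(1.799100) = 1.186272
w_1 = 1.186272: f = -0.106752, f' = 1.375119 → w_2 = 1.186272 - (-0.106752)/(1.375119) = 1.263902
w_2 = 1.263902: f = -0.002821, f' = 1.302099 → w_3 = 1.263902 - (-0.002821)/(1.302099) = 1.266069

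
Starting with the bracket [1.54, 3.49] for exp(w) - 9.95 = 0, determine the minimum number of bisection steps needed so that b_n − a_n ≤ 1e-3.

Initial width b − a = 3.49 − 1.54 = 1.950000.
After n steps the width is (b−a)/2^n; need (b−a)/2^n ≤ 1e-3.
So n ≥ log₂(1.950000/1e-3) = log₂(1950.0000) ≈ 10.9293.
Hence n = 11.

11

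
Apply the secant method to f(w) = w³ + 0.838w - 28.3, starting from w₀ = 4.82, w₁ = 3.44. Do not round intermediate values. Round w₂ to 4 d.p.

3.1487

f(w_0) = 87.719328, f(w_1) = 15.290304
w_2 = 3.440000 - (15.290304)·(3.440000 - 4.820000)/(15.290304 - (87.719328)) = 3.148672; f(w_2) = 5.554940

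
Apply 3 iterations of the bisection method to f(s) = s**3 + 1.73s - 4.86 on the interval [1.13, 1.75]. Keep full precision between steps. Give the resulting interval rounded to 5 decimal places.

[1.28500, 1.36250]

f(1.130000) = -1.462203, f(1.750000) = 3.526875 (opposite signs)
step 1: m = 1.440000, f(m) = 0.617184 > 0 → root in [1.130000, 1.440000]
step 2: m = 1.285000, f(m) = -0.515126 < 0 → root in [1.285000, 1.440000]
step 3: m = 1.362500, f(m) = 0.026479 > 0 → root in [1.285000, 1.362500]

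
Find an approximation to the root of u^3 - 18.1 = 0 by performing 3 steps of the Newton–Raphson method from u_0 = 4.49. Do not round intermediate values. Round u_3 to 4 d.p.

Newton update: u ← u − f(u)/f'(u).
f'(u) = 3u^2
u_0 = 4.490000: f = 72.418849, f' = 60.480300 → u_1 = 4.490000 - (72.418849)/(60.480300) = 3.292604
u_1 = 3.292604: f = 17.595925, f' = 32.523730 → u_2 = 3.292604 - (17.595925)/(32.523730) = 2.751586
u_2 = 2.751586: f = 2.732885, f' = 22.713681 → u_3 = 2.751586 - (2.732885)/(22.713681) = 2.631267

2.6313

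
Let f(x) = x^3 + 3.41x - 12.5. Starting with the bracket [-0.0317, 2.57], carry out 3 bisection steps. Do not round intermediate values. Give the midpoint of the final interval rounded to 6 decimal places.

1.756969

f(-0.031700) = -12.608129, f(2.570000) = 13.238293 (opposite signs)
step 1: m = 1.269150, f(m) = -6.127926 < 0 → root in [1.269150, 2.570000]
step 2: m = 1.919575, f(m) = 1.118940 > 0 → root in [1.269150, 1.919575]
step 3: m = 1.594362, f(m) = -3.010368 < 0 → root in [1.594362, 1.919575]
Midpoint of [1.594362, 1.919575] = 1.756969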